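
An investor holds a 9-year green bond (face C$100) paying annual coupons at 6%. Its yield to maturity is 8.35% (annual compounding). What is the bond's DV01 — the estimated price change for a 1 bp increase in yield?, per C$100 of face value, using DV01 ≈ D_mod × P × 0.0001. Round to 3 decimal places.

C$0.056

Periodic yield y = 0.0835.
  t   CF        PV=CF/(1+0.0835)^t    t·PV
  1         6.00         5.5376         5.5376
  2         6.00         5.1109        10.2217
  3         6.00         4.7170        14.1510
  4         6.00         4.3535        17.4139
  5         6.00         4.0180        20.0898
  6         6.00         3.7083        22.2499
  7         6.00         3.4225        23.9578
  8         6.00         3.1588        25.2703
  9       106.00        51.5046       463.5410
  Σ                     85.5311       602.4330
P = 85.5311; D_Mac = 7.04344 yrs; D_mod = 6.50064 yrs.
DV01 ≈ 6.50064 × 85.5311 × 0.0001 = 0.055601.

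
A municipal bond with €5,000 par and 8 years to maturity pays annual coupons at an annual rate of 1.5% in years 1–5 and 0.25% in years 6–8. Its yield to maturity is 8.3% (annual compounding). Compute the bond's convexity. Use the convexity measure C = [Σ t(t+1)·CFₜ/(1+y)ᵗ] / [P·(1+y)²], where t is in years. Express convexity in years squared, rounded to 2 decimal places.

With y = 0.083:
  t   CF        PV=CF/(1+0.083)^t    t·PV        t(t+1)·PV
  1        75.00        69.2521        69.2521         138.5042
  2        75.00        63.9447       127.8893         383.6680
  3        75.00        59.0440       177.1320         708.5282
  4        75.00        54.5189       218.0758       1,090.3789
  5        75.00        50.3407       251.7033       1,510.2201
  6        12.50         7.7471        46.4826         325.3783
  7        12.50         7.1534        50.0736         400.5888
  8     5,012.50     2,648.6632    21,189.3054     190,703.7482
  Σ                  2,960.6640    22,129.9142     195,261.0147
P = 2,960.6640.
Convexity = Σ t(t+1)·PV / [P·(1+y)²] = 195,261.0147 / (2,960.6640 × 1.172889) = 56.23018.

56.23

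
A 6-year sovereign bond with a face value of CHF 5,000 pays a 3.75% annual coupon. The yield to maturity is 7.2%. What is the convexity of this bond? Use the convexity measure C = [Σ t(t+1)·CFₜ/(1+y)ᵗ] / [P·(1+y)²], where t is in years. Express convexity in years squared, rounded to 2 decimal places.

With y = 0.072:
  t   CF        PV=CF/(1+0.072)^t    t·PV        t(t+1)·PV
  1       187.50       174.9067       174.9067         349.8134
  2       187.50       163.1593       326.3185         978.9555
  3       187.50       152.2008       456.6024       1,826.4095
  4       187.50       141.9784       567.9134       2,839.5670
  5       187.50       132.4425       662.2125       3,973.2748
  6     5,187.50     3,418.1365    20,508.8188     143,561.7316
  Σ                  4,182.8241    22,696.7723     153,529.7519
P = 4,182.8241.
Convexity = Σ t(t+1)·PV / [P·(1+y)²] = 153,529.7519 / (4,182.8241 × 1.149184) = 31.93989.

31.94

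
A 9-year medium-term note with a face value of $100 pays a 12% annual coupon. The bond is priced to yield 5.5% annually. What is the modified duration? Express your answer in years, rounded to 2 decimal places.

Periodic yield y = 0.055. First find Macaulay duration:
  t   CF        PV=CF/(1+0.055)^t    t·PV
  1        12.00        11.3744        11.3744
  2        12.00        10.7814        21.5629
  3        12.00        10.2194        30.6581
  4        12.00         9.6866        38.7464
  5        12.00         9.1816        45.9081
  6        12.00         8.7029        52.2177
  7        12.00         8.2492        57.7447
  8        12.00         7.8192        62.5535
  9       112.00        69.1745       622.5703
  Σ                    145.1893       943.3360
P = 145.1893; Macaulay duration = 943.3360 / 145.1893 = 6.49728 years.
Modified duration = D_Mac / (1 + y) = 6.49728 / 1.055 = 6.15856 years.

6.16 years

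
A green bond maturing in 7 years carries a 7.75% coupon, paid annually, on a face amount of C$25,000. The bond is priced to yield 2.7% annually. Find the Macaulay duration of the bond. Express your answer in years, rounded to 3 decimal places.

5.849 years

Periodic yield y = 0.027. Discount each cash flow and weight by its year:
  t   CF        PV=CF/(1+0.027)^t    t·PV
  1     1,937.50     1,886.5628     1,886.5628
  2     1,937.50     1,836.9648     3,673.9295
  3     1,937.50     1,788.6706     5,366.0119
  4     1,937.50     1,741.6462     6,966.5848
  5     1,937.50     1,695.8580     8,479.2902
  6     1,937.50     1,651.2736     9,907.6419
  7    26,937.50    22,354.4599   156,481.2196
  Σ                 32,955.4360   192,761.2407
Price P = Σ PV = 32,955.4360.
Macaulay duration = Σ(t·PV) / P = 192,761.2407 / 32,955.4360 = 5.84915 years.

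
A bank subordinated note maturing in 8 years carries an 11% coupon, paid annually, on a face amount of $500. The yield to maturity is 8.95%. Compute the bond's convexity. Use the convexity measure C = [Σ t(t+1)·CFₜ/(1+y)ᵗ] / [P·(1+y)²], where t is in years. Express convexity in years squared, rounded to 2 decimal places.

With y = 0.0895:
  t   CF        PV=CF/(1+0.0895)^t    t·PV        t(t+1)·PV
  1        55.00        50.4819        50.4819         100.9637
  2        55.00        46.3349        92.6698         278.0094
  3        55.00        42.5286       127.5858         510.3431
  4        55.00        39.0350       156.1398         780.6992
  5        55.00        35.8283       179.1416       1,074.8498
  6        55.00        32.8851       197.3107       1,381.1746
  7        55.00        30.1837       211.2857       1,690.2855
  8       555.00       279.5600     2,236.4804      20,128.3235
  Σ                    556.8375     3,251.0956      25,944.6488
P = 556.8375.
Convexity = Σ t(t+1)·PV / [P·(1+y)²] = 25,944.6488 / (556.8375 × 1.187010) = 39.25228.

39.25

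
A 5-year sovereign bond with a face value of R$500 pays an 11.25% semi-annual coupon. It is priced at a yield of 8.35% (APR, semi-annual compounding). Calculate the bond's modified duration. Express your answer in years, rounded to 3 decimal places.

3.859 years

Periodic yield y = 0.04175. First find Macaulay duration:
  t   CF        PV=CF/(1+0.04175)^t    t·PV
  1       28.125        26.9978        26.9978
  2       28.125        25.9159        51.8317
  3       28.125        24.8772        74.6317
  4       28.125        23.8802        95.5209
  5       28.125        22.9232       114.6159
  6       28.125        22.0045       132.0270
  7       28.125        21.1226       147.8584
  8       28.125        20.2761       162.2088
  9       28.125        19.4635       175.1715
  10     528.125       350.8340     3,508.3397
  Σ                    558.2950     4,489.2035
P = 558.2950; Macaulay duration = 4,489.2035 / 558.2950 = 8.04092 half-year periods = 4.02046 years.
Modified duration = D_Mac / (1 + y) = 4.02046 / 1.04175 = 3.85933 years.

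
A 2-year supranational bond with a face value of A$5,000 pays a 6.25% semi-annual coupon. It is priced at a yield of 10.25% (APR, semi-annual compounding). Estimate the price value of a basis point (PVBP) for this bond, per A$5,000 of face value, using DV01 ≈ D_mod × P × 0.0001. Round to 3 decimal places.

A$0.843

Periodic yield y = 0.05125.
  t   CF        PV=CF/(1+0.05125)^t    t·PV
  1       156.25       148.6326       148.6326
  2       156.25       141.3865       282.7730
  3       156.25       134.4937       403.4812
  4     5,156.25     4,221.9193    16,887.6773
  Σ                  4,646.4321    17,722.5641
P = 4,646.4321; D_Mac = 3.81423 half-year periods = 1.90712 yrs; D_mod = 1.81414 yrs.
DV01 ≈ 1.81414 × 4,646.4321 × 0.0001 = 0.842928.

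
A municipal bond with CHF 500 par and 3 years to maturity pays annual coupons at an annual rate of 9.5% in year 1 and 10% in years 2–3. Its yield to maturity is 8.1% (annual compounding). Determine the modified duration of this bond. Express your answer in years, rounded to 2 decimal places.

Periodic yield y = 0.081. First find Macaulay duration:
  t   CF        PV=CF/(1+0.081)^t    t·PV
  1        47.50        43.9408        43.9408
  2        50.00        42.7877        85.5753
  3       550.00       435.3972     1,306.1915
  Σ                    522.1256     1,435.7077
P = 522.1256; Macaulay duration = 1,435.7077 / 522.1256 = 2.74974 years.
Modified duration = D_Mac / (1 + y) = 2.74974 / 1.081 = 2.54370 years.

2.54 years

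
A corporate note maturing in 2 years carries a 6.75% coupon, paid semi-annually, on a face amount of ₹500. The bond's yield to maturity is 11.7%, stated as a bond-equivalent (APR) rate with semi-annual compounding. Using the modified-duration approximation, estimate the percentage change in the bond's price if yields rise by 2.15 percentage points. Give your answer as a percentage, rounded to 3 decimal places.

-3.857%

Periodic yield y = 0.0585. Modified duration first:
  t   CF        PV=CF/(1+0.0585)^t    t·PV
  1       16.875        15.9424        15.9424
  2       16.875        15.0613        30.1226
  3       16.875        14.2289        42.6867
  4      516.875       411.7391     1,646.9563
  Σ                    456.9716     1,735.7079
P = 456.9716; D_Mac = 3.79828 half-year periods = 1.89914 yrs; D_mod = 1.89914/(1+0.0585) = 1.79418 yrs.
ΔP/P ≈ -D_mod · Δy = -1.79418 × (+0.0215) = -0.038575 = -3.8575%.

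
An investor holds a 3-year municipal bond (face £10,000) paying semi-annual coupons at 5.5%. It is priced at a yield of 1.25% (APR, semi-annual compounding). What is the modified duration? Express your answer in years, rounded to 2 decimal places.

Periodic yield y = 0.00625. First find Macaulay duration:
  t   CF        PV=CF/(1+0.00625)^t    t·PV
  1       275.00       273.2919       273.2919
  2       275.00       271.5945       543.1889
  3       275.00       269.9075       809.7226
  4       275.00       268.2311     1,072.9244
  5       275.00       266.5651     1,332.8253
  6    10,275.00     9,897.9777    59,387.8661
  Σ                 11,247.5678    63,419.8192
P = 11,247.5678; Macaulay duration = 63,419.8192 / 11,247.5678 = 5.63854 half-year periods = 2.81927 years.
Modified duration = D_Mac / (1 + y) = 2.81927 / 1.00625 = 2.80176 years.

2.80 years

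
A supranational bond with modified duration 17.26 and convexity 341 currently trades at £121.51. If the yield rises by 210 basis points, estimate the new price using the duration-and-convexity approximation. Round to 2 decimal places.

Duration effect: -D_mod·Δy = -17.26 × (+0.021) = -0.362460
Convexity effect: ½·C·(Δy)² = 0.5 × 341 × (0.021)² = +0.0751905
ΔP/P ≈ -0.362460 + 0.0751905 = -0.2872695
New price ≈ 121.51 × (1 - 0.2872695) = 86.603883055.

£86.60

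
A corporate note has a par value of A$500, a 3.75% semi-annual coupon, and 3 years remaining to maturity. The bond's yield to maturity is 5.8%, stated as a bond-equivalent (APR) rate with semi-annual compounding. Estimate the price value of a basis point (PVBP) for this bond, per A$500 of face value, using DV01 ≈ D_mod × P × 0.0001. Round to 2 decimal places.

A$0.13

Periodic yield y = 0.029.
  t   CF        PV=CF/(1+0.029)^t    t·PV
  1        9.375         9.1108         9.1108
  2        9.375         8.8540        17.7080
  3        9.375         8.6045        25.8135
  4        9.375         8.3620        33.4480
  5        9.375         8.1263        40.6316
  6      509.375       429.0870     2,574.5221
  Σ                    472.1446     2,701.2340
P = 472.1446; D_Mac = 5.72120 half-year periods = 2.86060 yrs; D_mod = 2.77998 yrs.
DV01 ≈ 2.77998 × 472.1446 × 0.0001 = 0.131255.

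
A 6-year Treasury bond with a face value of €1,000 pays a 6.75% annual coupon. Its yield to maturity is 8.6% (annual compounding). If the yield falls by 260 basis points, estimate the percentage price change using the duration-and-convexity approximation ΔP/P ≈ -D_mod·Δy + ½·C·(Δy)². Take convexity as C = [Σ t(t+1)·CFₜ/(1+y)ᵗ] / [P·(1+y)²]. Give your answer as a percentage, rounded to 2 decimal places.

With y = 0.086:
  t   CF        PV=CF/(1+0.086)^t    t·PV        t(t+1)·PV
  1        67.50        62.1547        62.1547         124.3094
  2        67.50        57.2327       114.4654         343.3961
  3        67.50        52.7004       158.1013         632.4054
  4        67.50        48.5271       194.1085         970.5423
  5        67.50        44.6843       223.4213       1,340.5280
  6     1,067.50       650.7122     3,904.2730      27,329.9113
  Σ                    916.0114     4,656.5243      30,741.0925
P = 916.0114; D_Mac = 5.08348 yrs; D_mod = 4.68092 yrs; C = 28.45501.
Duration effect: -4.68092 × (-0.026) = +0.121704
Convexity effect: 0.5 × 28.45501 × (-0.026)² = +0.0096178
ΔP/P ≈ +0.121704 + 0.0096178 = +0.131322 = +13.1322%.

+13.13%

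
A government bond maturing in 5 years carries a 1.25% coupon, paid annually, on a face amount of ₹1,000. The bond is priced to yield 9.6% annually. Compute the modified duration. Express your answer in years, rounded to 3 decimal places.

4.422 years

Periodic yield y = 0.096. First find Macaulay duration:
  t   CF        PV=CF/(1+0.096)^t    t·PV
  1        12.50        11.4051        11.4051
  2        12.50        10.4061        20.8122
  3        12.50         9.4946        28.4839
  4        12.50         8.6630        34.6520
  5     1,012.50       640.2392     3,201.1960
  Σ                    680.2081     3,296.5492
P = 680.2081; Macaulay duration = 3,296.5492 / 680.2081 = 4.84638 years.
Modified duration = D_Mac / (1 + y) = 4.84638 / 1.096 = 4.42188 years.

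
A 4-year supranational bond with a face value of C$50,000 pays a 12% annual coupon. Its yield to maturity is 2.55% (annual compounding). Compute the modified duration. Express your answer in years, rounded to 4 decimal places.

Periodic yield y = 0.0255. First find Macaulay duration:
  t   CF        PV=CF/(1+0.0255)^t    t·PV
  1     6,000.00     5,850.8045     5,850.8045
  2     6,000.00     5,705.3189    11,410.6377
  3     6,000.00     5,563.4509    16,690.3526
  4    56,000.00    50,634.3650   202,537.4601
  Σ                 67,753.9392   236,489.2549
P = 67,753.9392; Macaulay duration = 236,489.2549 / 67,753.9392 = 3.49041 years.
Modified duration = D_Mac / (1 + y) = 3.49041 / 1.0255 = 3.40362 years.

3.4036 years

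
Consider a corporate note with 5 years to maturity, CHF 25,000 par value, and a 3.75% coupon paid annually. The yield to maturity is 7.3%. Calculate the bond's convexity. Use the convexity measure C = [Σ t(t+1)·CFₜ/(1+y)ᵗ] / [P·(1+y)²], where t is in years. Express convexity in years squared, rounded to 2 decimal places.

With y = 0.073:
  t   CF        PV=CF/(1+0.073)^t    t·PV        t(t+1)·PV
  1       937.50       873.7185       873.7185       1,747.4371
  2       937.50       814.2764     1,628.5527       4,885.6582
  3       937.50       758.8783     2,276.6348       9,106.5391
  4       937.50       707.2491     2,828.9963      14,144.9815
  5    25,937.50    18,235.9967    91,179.9834     547,079.9001
  Σ                 21,390.1189    98,787.8857     576,964.5160
P = 21,390.1189.
Convexity = Σ t(t+1)·PV / [P·(1+y)²] = 576,964.5160 / (21,390.1189 × 1.151329) = 23.42807.

23.43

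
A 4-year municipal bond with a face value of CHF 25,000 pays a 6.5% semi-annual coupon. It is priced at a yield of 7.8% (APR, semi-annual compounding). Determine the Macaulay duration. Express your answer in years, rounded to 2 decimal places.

3.57 years

Periodic yield y = 0.039. Discount each cash flow and weight by its period:
  t   CF        PV=CF/(1+0.039)^t    t·PV
  1       812.50       782.0019       782.0019
  2       812.50       752.6486     1,505.2973
  3       812.50       724.3971     2,173.1914
  4       812.50       697.2061     2,788.8244
  5       812.50       671.0357     3,355.1785
  6       812.50       645.8477     3,875.0859
  7       812.50       621.6051     4,351.2354
  8    25,812.50    19,006.6549   152,053.2389
  Σ                 23,901.3971   170,884.0537
Price P = Σ PV = 23,901.3971.
Macaulay duration = Σ(t·PV) / P = 170,884.0537 / 23,901.3971 = 7.14954 half-year periods.
In years: 7.14954 / 2 = 3.57477 years.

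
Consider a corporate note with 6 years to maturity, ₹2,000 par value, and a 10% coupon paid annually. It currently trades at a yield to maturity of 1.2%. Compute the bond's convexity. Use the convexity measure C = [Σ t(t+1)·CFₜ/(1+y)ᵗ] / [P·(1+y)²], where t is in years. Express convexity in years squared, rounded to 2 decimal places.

With y = 0.012:
  t   CF        PV=CF/(1+0.012)^t    t·PV        t(t+1)·PV
  1       200.00       197.6285       197.6285         395.2569
  2       200.00       195.2850       390.5701       1,171.7102
  3       200.00       192.9694       578.9082       2,315.6329
  4       200.00       190.6812       762.7249       3,813.6246
  5       200.00       188.4202       942.1009       5,652.6056
  6     2,200.00     2,048.0455    12,288.2731      86,017.9120
  Σ                  3,013.0298    15,160.2058      99,366.7422
P = 3,013.0298.
Convexity = Σ t(t+1)·PV / [P·(1+y)²] = 99,366.7422 / (3,013.0298 × 1.024144) = 32.20154.

32.20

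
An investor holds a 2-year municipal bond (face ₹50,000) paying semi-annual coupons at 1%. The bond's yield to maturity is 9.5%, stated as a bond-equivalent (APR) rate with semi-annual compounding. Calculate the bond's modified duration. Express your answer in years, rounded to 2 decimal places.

Periodic yield y = 0.0475. First find Macaulay duration:
  t   CF        PV=CF/(1+0.0475)^t    t·PV
  1       250.00       238.6635       238.6635
  2       250.00       227.8410       455.6821
  3       250.00       217.5093       652.5280
  4    50,250.00    41,736.8760   166,947.5042
  Σ                 42,420.8899   168,294.3778
P = 42,420.8899; Macaulay duration = 168,294.3778 / 42,420.8899 = 3.96725 half-year periods = 1.98363 years.
Modified duration = D_Mac / (1 + y) = 1.98363 / 1.0475 = 1.89368 years.

1.89 years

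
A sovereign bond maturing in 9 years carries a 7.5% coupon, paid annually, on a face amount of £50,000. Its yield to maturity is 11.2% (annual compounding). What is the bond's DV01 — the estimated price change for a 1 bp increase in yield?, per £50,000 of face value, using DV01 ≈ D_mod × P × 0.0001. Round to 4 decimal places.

£23.5382

Periodic yield y = 0.112.
  t   CF        PV=CF/(1+0.112)^t    t·PV
  1     3,750.00     3,372.3022     3,372.3022
  2     3,750.00     3,032.6458     6,065.2917
  3     3,750.00     2,727.1995     8,181.5985
  4     3,750.00     2,452.5175     9,810.0701
  5     3,750.00     2,205.5014    11,027.5068
  6     3,750.00     1,983.3645    11,900.1872
  7     3,750.00     1,783.6012    12,485.2084
  8     3,750.00     1,603.9579    12,831.6633
  9    53,750.00    20,674.5175   186,070.6577
  Σ                 39,835.6075   261,744.4859
P = 39,835.6075; D_Mac = 6.57062 yrs; D_mod = 5.90883 yrs.
DV01 ≈ 5.90883 × 39,835.6075 × 0.0001 = 23.538173.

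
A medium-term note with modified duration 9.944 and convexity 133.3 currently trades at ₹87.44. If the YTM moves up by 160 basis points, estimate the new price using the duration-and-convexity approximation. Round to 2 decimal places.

₹75.02

Duration effect: -D_mod·Δy = -9.944 × (+0.016) = -0.159104
Convexity effect: ½·C·(Δy)² = 0.5 × 133.3 × (0.016)² = +0.0170624
ΔP/P ≈ -0.159104 + 0.0170624 = -0.1420416
New price ≈ 87.44 × (1 - 0.1420416) = 75.019882496.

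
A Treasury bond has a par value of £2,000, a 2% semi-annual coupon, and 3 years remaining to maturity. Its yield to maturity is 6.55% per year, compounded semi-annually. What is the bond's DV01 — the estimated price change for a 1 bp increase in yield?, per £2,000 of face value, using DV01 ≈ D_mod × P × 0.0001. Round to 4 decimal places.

Periodic yield y = 0.03275.
  t   CF        PV=CF/(1+0.03275)^t    t·PV
  1        20.00        19.3658        19.3658
  2        20.00        18.7517        37.5033
  3        20.00        18.1570        54.4710
  4        20.00        17.5812        70.3249
  5        20.00        17.0237        85.1185
  6     2,020.00     1,664.8693     9,989.2159
  Σ                  1,755.7487    10,255.9994
P = 1,755.7487; D_Mac = 5.84138 half-year periods = 2.92069 yrs; D_mod = 2.82807 yrs.
DV01 ≈ 2.82807 × 1,755.7487 × 0.0001 = 0.496538.

£0.4965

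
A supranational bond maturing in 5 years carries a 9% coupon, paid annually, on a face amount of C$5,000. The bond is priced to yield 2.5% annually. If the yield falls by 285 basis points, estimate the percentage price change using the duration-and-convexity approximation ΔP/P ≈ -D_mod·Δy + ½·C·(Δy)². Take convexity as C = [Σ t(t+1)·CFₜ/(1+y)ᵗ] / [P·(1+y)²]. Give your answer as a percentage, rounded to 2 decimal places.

With y = 0.025:
  t   CF        PV=CF/(1+0.025)^t    t·PV        t(t+1)·PV
  1       450.00       439.0244       439.0244         878.0488
  2       450.00       428.3165       856.6330       2,569.8989
  3       450.00       417.8697     1,253.6092       5,014.4368
  4       450.00       407.6778     1,630.7112       8,153.5558
  5     5,450.00     4,817.0059    24,085.0293     144,510.1760
  Σ                  6,509.8943    28,265.0070     161,126.1163
P = 6,509.8943; D_Mac = 4.34185 yrs; D_mod = 4.23595 yrs; C = 23.55832.
Duration effect: -4.23595 × (-0.0285) = +0.120725
Convexity effect: 0.5 × 23.55832 × (-0.0285)² = +0.0095676
ΔP/P ≈ +0.120725 + 0.0095676 = +0.130292 = +13.0292%.

+13.03%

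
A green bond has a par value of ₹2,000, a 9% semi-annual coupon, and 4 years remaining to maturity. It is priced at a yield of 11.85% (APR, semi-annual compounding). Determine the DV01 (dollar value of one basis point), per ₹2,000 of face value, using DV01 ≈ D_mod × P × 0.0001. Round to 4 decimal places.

Periodic yield y = 0.05925.
  t   CF        PV=CF/(1+0.05925)^t    t·PV
  1        90.00        84.9658        84.9658
  2        90.00        80.2131       160.4263
  3        90.00        75.7264       227.1791
  4        90.00        71.4905       285.9622
  5        90.00        67.4917       337.4583
  6        90.00        63.7165       382.2988
  7        90.00        60.1524       421.0670
  8     2,090.00     1,318.7380    10,549.9036
  Σ                  1,822.4944    12,449.2611
P = 1,822.4944; D_Mac = 6.83089 half-year periods = 3.41545 yrs; D_mod = 3.22440 yrs.
DV01 ≈ 3.22440 × 1,822.4944 × 0.0001 = 0.587645.

₹0.5876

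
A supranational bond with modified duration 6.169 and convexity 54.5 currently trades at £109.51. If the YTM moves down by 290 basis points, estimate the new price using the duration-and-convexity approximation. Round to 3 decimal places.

Duration effect: -D_mod·Δy = -6.169 × (-0.029) = +0.178901
Convexity effect: ½·C·(Δy)² = 0.5 × 54.5 × (-0.029)² = +0.02291725
ΔP/P ≈ +0.178901 + 0.02291725 = +0.20181825
New price ≈ 109.51 × (1 + 0.20181825) = 131.6111165575.

£131.611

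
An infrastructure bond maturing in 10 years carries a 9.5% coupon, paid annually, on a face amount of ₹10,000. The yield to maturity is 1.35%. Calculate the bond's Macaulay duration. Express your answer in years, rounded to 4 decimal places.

7.6834 years

Periodic yield y = 0.0135. Discount each cash flow and weight by its year:
  t   CF        PV=CF/(1+0.0135)^t    t·PV
  1       950.00       937.3458       937.3458
  2       950.00       924.8602     1,849.7204
  3       950.00       912.5409     2,737.6227
  4       950.00       900.3857     3,601.5428
  5       950.00       888.3924     4,441.9621
  6       950.00       876.5589     5,259.3532
  7       950.00       864.8829     6,054.1806
  8       950.00       853.3626     6,826.9004
  9       950.00       841.9956     7,577.9605
  10   10,950.00     9,575.8336    95,758.3356
  Σ                 17,576.1586   135,044.9243
Price P = Σ PV = 17,576.1586.
Macaulay duration = Σ(t·PV) / P = 135,044.9243 / 17,576.1586 = 7.68342 years.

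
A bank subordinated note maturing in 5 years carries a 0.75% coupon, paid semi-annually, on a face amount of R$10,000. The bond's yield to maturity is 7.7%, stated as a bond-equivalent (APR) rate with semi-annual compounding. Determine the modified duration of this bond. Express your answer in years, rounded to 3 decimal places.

Periodic yield y = 0.0385. First find Macaulay duration:
  t   CF        PV=CF/(1+0.0385)^t    t·PV
  1        37.50        36.1098        36.1098
  2        37.50        34.7711        69.5422
  3        37.50        33.4820       100.4461
  4        37.50        32.2408       128.9630
  5        37.50        31.0455       155.2275
  6        37.50        29.8946       179.3674
  7        37.50        28.7863       201.5041
  8        37.50        27.7191       221.7529
  9        37.50        26.6915       240.2234
  10   10,037.50     6,879.5582    68,795.5821
  Σ                  7,160.2988    70,128.7184
P = 7,160.2988; Macaulay duration = 70,128.7184 / 7,160.2988 = 9.79410 half-year periods = 4.89705 years.
Modified duration = D_Mac / (1 + y) = 4.89705 / 1.0385 = 4.71551 years.

4.716 years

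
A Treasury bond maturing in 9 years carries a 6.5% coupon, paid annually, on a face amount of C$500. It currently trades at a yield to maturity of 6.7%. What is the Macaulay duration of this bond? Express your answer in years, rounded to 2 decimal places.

7.07 years

Periodic yield y = 0.067. Discount each cash flow and weight by its year:
  t   CF        PV=CF/(1+0.067)^t    t·PV
  1        32.50        30.4592        30.4592
  2        32.50        28.5466        57.0932
  3        32.50        26.7541        80.2623
  4        32.50        25.0741       100.2965
  5        32.50        23.4996       117.4982
  6        32.50        22.0240       132.1442
  7        32.50        20.6411       144.4876
  8        32.50        19.3450       154.7597
  9       532.50       297.0570     2,673.5133
  Σ                    493.4008     3,490.5142
Price P = Σ PV = 493.4008.
Macaulay duration = Σ(t·PV) / P = 3,490.5142 / 493.4008 = 7.07440 years.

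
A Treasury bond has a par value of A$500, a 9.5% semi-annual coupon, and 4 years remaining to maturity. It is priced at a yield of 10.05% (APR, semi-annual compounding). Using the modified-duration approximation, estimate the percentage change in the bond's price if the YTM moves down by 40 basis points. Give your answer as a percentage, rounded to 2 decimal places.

+1.30%

Periodic yield y = 0.05025. Modified duration first:
  t   CF        PV=CF/(1+0.05025)^t    t·PV
  1        23.75        22.6137        22.6137
  2        23.75        21.5317        43.0634
  3        23.75        20.5015        61.5045
  4        23.75        19.5206        78.0823
  5        23.75        18.5866        92.9330
  6        23.75        17.6973       106.1839
  7        23.75        16.8506       117.9540
  8       523.75       353.8201     2,830.5609
  Σ                    491.1221     3,352.8958
P = 491.1221; D_Mac = 6.82701 half-year periods = 3.41351 yrs; D_mod = 3.41351/(1+0.05025) = 3.25018 yrs.
ΔP/P ≈ -D_mod · Δy = -3.25018 × (-0.004) = +0.013001 = +1.3001%.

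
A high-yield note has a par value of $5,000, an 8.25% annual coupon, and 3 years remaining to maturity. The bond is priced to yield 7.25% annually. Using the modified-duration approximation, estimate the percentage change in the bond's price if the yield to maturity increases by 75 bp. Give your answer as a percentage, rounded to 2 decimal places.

Periodic yield y = 0.0725. Modified duration first:
  t   CF        PV=CF/(1+0.0725)^t    t·PV
  1       412.50       384.6154       384.6154
  2       412.50       358.6157       717.2315
  3     5,412.50     4,387.3876    13,162.1629
  Σ                  5,130.6188    14,264.0098
P = 5,130.6188; D_Mac = 2.78017 yrs; D_mod = 2.78017/(1+0.0725) = 2.59224 yrs.
ΔP/P ≈ -D_mod · Δy = -2.59224 × (+0.0075) = -0.019442 = -1.9442%.

-1.94%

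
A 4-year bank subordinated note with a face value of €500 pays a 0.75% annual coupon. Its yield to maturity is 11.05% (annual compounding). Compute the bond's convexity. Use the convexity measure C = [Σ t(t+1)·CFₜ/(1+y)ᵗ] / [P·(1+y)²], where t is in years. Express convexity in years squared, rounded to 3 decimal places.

15.919

With y = 0.1105:
  t   CF        PV=CF/(1+0.1105)^t    t·PV        t(t+1)·PV
  1         3.75         3.3769         3.3769           6.7537
  2         3.75         3.0408         6.0817          18.2451
  3         3.75         2.7383         8.2148          32.8592
  4       503.75       331.2385     1,324.9540       6,624.7700
  Σ                    340.3945     1,342.6273       6,682.6279
P = 340.3945.
Convexity = Σ t(t+1)·PV / [P·(1+y)²] = 6,682.6279 / (340.3945 × 1.233210) = 15.91944.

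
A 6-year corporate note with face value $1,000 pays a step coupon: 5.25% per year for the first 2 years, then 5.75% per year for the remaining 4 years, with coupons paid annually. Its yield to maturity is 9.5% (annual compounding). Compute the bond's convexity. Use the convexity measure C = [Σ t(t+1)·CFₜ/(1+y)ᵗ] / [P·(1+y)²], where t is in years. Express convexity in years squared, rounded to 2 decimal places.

With y = 0.095:
  t   CF        PV=CF/(1+0.095)^t    t·PV        t(t+1)·PV
  1        52.50        47.9452        47.9452          95.8904
  2        52.50        43.7856        87.5712         262.7135
  3        57.50        43.7951       131.3853         525.5412
  4        57.50        39.9955       159.9821         799.9104
  5        57.50        36.5256       182.6280       1,095.7677
  6     1,057.50       613.4733     3,680.8398      25,765.8783
  Σ                    825.5203     4,290.3514      28,545.7015
P = 825.5203.
Convexity = Σ t(t+1)·PV / [P·(1+y)²] = 28,545.7015 / (825.5203 × 1.199025) = 28.83930.

28.84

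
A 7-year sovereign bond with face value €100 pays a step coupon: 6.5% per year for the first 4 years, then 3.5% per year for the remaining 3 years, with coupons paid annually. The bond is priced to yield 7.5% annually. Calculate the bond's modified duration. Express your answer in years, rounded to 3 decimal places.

Periodic yield y = 0.075. First find Macaulay duration:
  t   CF        PV=CF/(1+0.075)^t    t·PV
  1         6.50         6.0465         6.0465
  2         6.50         5.6247        11.2493
  3         6.50         5.2322        15.6967
  4         6.50         4.8672        19.4688
  5         3.50         2.4380        12.1898
  6         3.50         2.2679        13.6072
  7       103.50        62.3851       436.6959
  Σ                     88.8616       514.9543
P = 88.8616; Macaulay duration = 514.9543 / 88.8616 = 5.79502 years.
Modified duration = D_Mac / (1 + y) = 5.79502 / 1.075 = 5.39071 years.

5.391 years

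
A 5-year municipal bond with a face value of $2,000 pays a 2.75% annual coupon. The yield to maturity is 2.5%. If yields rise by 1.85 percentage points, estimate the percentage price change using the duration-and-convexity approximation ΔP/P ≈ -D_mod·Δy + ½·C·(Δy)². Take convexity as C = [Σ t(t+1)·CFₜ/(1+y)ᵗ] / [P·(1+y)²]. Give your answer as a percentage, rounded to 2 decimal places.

With y = 0.025:
  t   CF        PV=CF/(1+0.025)^t    t·PV        t(t+1)·PV
  1        55.00        53.6585        53.6585         107.3171
  2        55.00        52.3498       104.6996         314.0988
  3        55.00        51.0730       153.2189         612.8756
  4        55.00        49.8273       199.3091         996.5457
  5     2,055.00     1,816.3206     9,081.6028      54,489.6168
  Σ                  2,023.2291     9,592.4890      56,520.4540
P = 2,023.2291; D_Mac = 4.74118 yrs; D_mod = 4.62554 yrs; C = 26.58966.
Duration effect: -4.62554 × (+0.0185) = -0.085572
Convexity effect: 0.5 × 26.58966 × (0.0185)² = +0.0045502
ΔP/P ≈ -0.085572 + 0.0045502 = -0.081022 = -8.1022%.

-8.10%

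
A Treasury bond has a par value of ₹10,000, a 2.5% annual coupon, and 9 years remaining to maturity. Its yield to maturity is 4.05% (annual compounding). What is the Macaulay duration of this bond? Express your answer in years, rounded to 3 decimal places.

8.106 years

Periodic yield y = 0.0405. Discount each cash flow and weight by its year:
  t   CF        PV=CF/(1+0.0405)^t    t·PV
  1       250.00       240.2691       240.2691
  2       250.00       230.9170       461.8339
  3       250.00       221.9288       665.7865
  4       250.00       213.2906       853.1623
  5       250.00       204.9885     1,024.9427
  6       250.00       197.0097     1,182.0579
  7       250.00       189.3413     1,325.3893
  8       250.00       181.9715     1,455.7719
  9    10,250.00     7,170.4284    64,533.8557
  Σ                  8,850.1449    71,743.0694
Price P = Σ PV = 8,850.1449.
Macaulay duration = Σ(t·PV) / P = 71,743.0694 / 8,850.1449 = 8.10643 years.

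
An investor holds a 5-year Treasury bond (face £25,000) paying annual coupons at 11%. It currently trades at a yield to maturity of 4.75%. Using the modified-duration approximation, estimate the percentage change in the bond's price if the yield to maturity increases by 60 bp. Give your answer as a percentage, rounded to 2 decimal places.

-2.41%

Periodic yield y = 0.0475. Modified duration first:
  t   CF        PV=CF/(1+0.0475)^t    t·PV
  1     2,750.00     2,625.2983     2,625.2983
  2     2,750.00     2,506.2514     5,012.5028
  3     2,750.00     2,392.6028     7,177.8083
  4     2,750.00     2,284.1076     9,136.4306
  5    27,750.00    22,003.5538   110,017.7689
  Σ                 31,811.8139   133,969.8089
P = 31,811.8139; D_Mac = 4.21132 yrs; D_mod = 4.21132/(1+0.0475) = 4.02036 yrs.
ΔP/P ≈ -D_mod · Δy = -4.02036 × (+0.006) = -0.024122 = -2.4122%.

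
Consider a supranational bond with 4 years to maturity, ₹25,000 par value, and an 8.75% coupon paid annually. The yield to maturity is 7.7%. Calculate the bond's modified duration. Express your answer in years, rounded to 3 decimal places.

Periodic yield y = 0.077. First find Macaulay duration:
  t   CF        PV=CF/(1+0.077)^t    t·PV
  1     2,187.50     2,031.1049     2,031.1049
  2     2,187.50     1,885.8913     3,771.7826
  3     2,187.50     1,751.0597     5,253.1791
  4    27,187.50    20,207.2149    80,828.8598
  Σ                 25,875.2709    91,884.9264
P = 25,875.2709; Macaulay duration = 91,884.9264 / 25,875.2709 = 3.55107 years.
Modified duration = D_Mac / (1 + y) = 3.55107 / 1.077 = 3.29719 years.

3.297 years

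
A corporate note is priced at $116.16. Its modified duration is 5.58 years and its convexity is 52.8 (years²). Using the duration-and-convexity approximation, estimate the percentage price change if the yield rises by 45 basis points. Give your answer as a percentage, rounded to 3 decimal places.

Duration effect: -D_mod·Δy = -5.58 × (+0.0045) = -0.025110
Convexity effect: ½·C·(Δy)² = 0.5 × 52.8 × (0.0045)² = +0.0005346
ΔP/P ≈ -0.025110 + 0.0005346 = -0.0245754
= -2.45754%.

-2.458%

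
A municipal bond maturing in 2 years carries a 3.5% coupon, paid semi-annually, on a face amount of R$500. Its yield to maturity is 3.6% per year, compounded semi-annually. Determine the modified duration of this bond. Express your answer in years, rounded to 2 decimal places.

1.91 years

Periodic yield y = 0.018. First find Macaulay duration:
  t   CF        PV=CF/(1+0.018)^t    t·PV
  1         8.75         8.5953         8.5953
  2         8.75         8.4433        16.8866
  3         8.75         8.2940        24.8820
  4       508.75       473.7108     1,894.8433
  Σ                    499.0434     1,945.2072
P = 499.0434; Macaulay duration = 1,945.2072 / 499.0434 = 3.89787 half-year periods = 1.94894 years.
Modified duration = D_Mac / (1 + y) = 1.94894 / 1.018 = 1.91448 years.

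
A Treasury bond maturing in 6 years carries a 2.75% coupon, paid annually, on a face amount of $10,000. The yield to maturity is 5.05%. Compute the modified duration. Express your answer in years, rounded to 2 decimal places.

5.31 years

Periodic yield y = 0.0505. First find Macaulay duration:
  t   CF        PV=CF/(1+0.0505)^t    t·PV
  1       275.00       261.7801       261.7801
  2       275.00       249.1957       498.3914
  3       275.00       237.2163       711.6489
  4       275.00       225.8128       903.2510
  5       275.00       214.9574     1,074.7870
  6    10,275.00     7,645.4929    45,872.9575
  Σ                  8,834.4552    49,322.8160
P = 8,834.4552; Macaulay duration = 49,322.8160 / 8,834.4552 = 5.58301 years.
Modified duration = D_Mac / (1 + y) = 5.58301 / 1.0505 = 5.31462 years.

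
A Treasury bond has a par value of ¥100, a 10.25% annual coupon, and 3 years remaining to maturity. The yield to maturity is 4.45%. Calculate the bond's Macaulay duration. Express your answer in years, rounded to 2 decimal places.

2.75 years

Periodic yield y = 0.0445. Discount each cash flow and weight by its year:
  t   CF        PV=CF/(1+0.0445)^t    t·PV
  1        10.25         9.8133         9.8133
  2        10.25         9.3952        18.7904
  3       110.25        96.7505       290.2515
  Σ                    115.9590       318.8553
Price P = Σ PV = 115.9590.
Macaulay duration = Σ(t·PV) / P = 318.8553 / 115.9590 = 2.74972 years.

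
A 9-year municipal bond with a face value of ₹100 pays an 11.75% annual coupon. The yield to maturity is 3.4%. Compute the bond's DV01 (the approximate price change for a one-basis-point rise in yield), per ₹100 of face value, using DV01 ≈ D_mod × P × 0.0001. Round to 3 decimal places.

₹0.106

Periodic yield y = 0.034.
  t   CF        PV=CF/(1+0.034)^t    t·PV
  1        11.75        11.3636        11.3636
  2        11.75        10.9900        21.9800
  3        11.75        10.6286        31.8858
  4        11.75        10.2791        41.1165
  5        11.75         9.9411        49.7056
  6        11.75         9.6142        57.6854
  7        11.75         9.2981        65.0867
  8        11.75         8.9924        71.9389
  9       111.75        82.7109       744.3980
  Σ                    163.8180     1,095.1604
P = 163.8180; D_Mac = 6.68523 yrs; D_mod = 6.46540 yrs.
DV01 ≈ 6.46540 × 163.8180 × 0.0001 = 0.105915.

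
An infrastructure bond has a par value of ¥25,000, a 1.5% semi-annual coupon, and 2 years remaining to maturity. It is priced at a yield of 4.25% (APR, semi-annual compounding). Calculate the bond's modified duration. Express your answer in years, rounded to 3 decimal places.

Periodic yield y = 0.02125. First find Macaulay duration:
  t   CF        PV=CF/(1+0.02125)^t    t·PV
  1       187.50       183.5985       183.5985
  2       187.50       179.7782       359.5565
  3       187.50       176.0374       528.1123
  4    25,187.50    23,155.6398    92,622.5592
  Σ                 23,695.0540    93,693.8266
P = 23,695.0540; Macaulay duration = 93,693.8266 / 23,695.0540 = 3.95415 half-year periods = 1.97708 years.
Modified duration = D_Mac / (1 + y) = 1.97708 / 1.02125 = 1.93594 years.

1.936 years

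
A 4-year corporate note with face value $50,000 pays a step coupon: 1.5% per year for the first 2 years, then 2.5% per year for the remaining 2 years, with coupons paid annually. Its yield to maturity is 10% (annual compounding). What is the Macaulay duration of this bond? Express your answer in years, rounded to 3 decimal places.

3.887 years

Periodic yield y = 0.1. Discount each cash flow and weight by its year:
  t   CF        PV=CF/(1+0.1)^t    t·PV
  1       750.00       681.8182       681.8182
  2       750.00       619.8347     1,239.6694
  3     1,250.00       939.1435     2,817.4305
  4    51,250.00    35,004.4396   140,017.7583
  Σ                 37,245.2360   144,756.6765
Price P = Σ PV = 37,245.2360.
Macaulay duration = Σ(t·PV) / P = 144,756.6765 / 37,245.2360 = 3.88658 years.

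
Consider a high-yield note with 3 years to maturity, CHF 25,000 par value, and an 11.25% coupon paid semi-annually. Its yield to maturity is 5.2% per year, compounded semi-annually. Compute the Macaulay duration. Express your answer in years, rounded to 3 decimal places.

2.659 years

Periodic yield y = 0.026. Discount each cash flow and weight by its period:
  t   CF        PV=CF/(1+0.026)^t    t·PV
  1     1,406.25     1,370.6140     1,370.6140
  2     1,406.25     1,335.8811     2,671.7623
  3     1,406.25     1,302.0284     3,906.0852
  4     1,406.25     1,269.0335     5,076.1341
  5     1,406.25     1,236.8748     6,184.3739
  6    26,406.25    22,637.1926   135,823.1556
  Σ                 29,151.6244   155,032.1250
Price P = Σ PV = 29,151.6244.
Macaulay duration = Σ(t·PV) / P = 155,032.1250 / 29,151.6244 = 5.31813 half-year periods.
In years: 5.31813 / 2 = 2.65906 years.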